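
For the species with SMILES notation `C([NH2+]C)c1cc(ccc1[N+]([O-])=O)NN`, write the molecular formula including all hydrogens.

Heavy atoms from the SMILES: 8 C, 4 N, 2 O.
Implicit hydrogens by atom environment:
  3 × C (aromatic): 1 H each → 3
  3 × C (aromatic): no H
  1 × C: 3 H
  1 × C: 2 H
  1 × N (charge +1): 2 H
  1 × N: 2 H
  1 × N: 1 H
  1 × N (charge +1): no H
  1 × O: no H
  1 × O (charge -1): no H
  Total hydrogens = 13.
Net charge +1.
Molecular formula: C8H13N4O2+

C8H13N4O2+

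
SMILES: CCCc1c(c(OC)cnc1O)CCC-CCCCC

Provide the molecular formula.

Heavy atoms from the SMILES: 17 C, 1 N, 2 O.
Implicit hydrogens by atom environment:
  9 × C: 2 H each → 18
  4 × C (aromatic): no H
  3 × C: 3 H each → 9
  1 × C (aromatic): 1 H
  1 × N (aromatic): no H
  1 × O: 1 H
  1 × O: no H
  Total hydrogens = 29.
Molecular formula: C17H29NO2

C17H29NO2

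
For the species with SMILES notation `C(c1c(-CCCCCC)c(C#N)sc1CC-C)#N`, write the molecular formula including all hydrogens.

Heavy atoms from the SMILES: 15 C, 2 N, 1 S.
Implicit hydrogens by atom environment:
  7 × C: 2 H each → 14
  4 × C (aromatic): no H
  2 × C: 3 H each → 6
  2 × C: no H
  2 × N: no H
  1 × S (aromatic): no H
  Total hydrogens = 20.
Molecular formula: C15H20N2S

C15H20N2S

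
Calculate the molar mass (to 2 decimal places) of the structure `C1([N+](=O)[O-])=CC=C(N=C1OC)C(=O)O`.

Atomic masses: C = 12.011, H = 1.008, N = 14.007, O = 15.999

198.13

Molecular formula: C7H6N2O5.
M = 7×12.011 + 6×1.008 + 2×14.007 + 5×15.999 = 198.13 g/mol.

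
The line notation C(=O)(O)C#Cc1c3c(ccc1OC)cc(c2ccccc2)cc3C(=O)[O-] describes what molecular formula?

C21H13O5-

Heavy atoms from the SMILES: 21 C, 5 O.
Implicit hydrogens by atom environment:
  9 × C (aromatic): 1 H each → 9
  7 × C (aromatic): no H
  4 × C: no H
  3 × O: no H
  1 × C: 3 H
  1 × O: 1 H
  1 × O (charge -1): no H
  Total hydrogens = 13.
Net charge -1.
Molecular formula: C21H13O5-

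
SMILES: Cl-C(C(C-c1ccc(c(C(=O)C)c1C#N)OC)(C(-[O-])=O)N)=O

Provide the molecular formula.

C14H12ClN2O5-

Heavy atoms from the SMILES: 14 C, 1 Cl, 2 N, 5 O.
Implicit hydrogens by atom environment:
  5 × C: no H
  4 × C (aromatic): no H
  4 × O: no H
  2 × C: 3 H each → 6
  2 × C (aromatic): 1 H each → 2
  1 × C: 2 H
  1 × Cl: no H
  1 × N: 2 H
  1 × N: no H
  1 × O (charge -1): no H
  Total hydrogens = 12.
Net charge -1.
Molecular formula: C14H12ClN2O5-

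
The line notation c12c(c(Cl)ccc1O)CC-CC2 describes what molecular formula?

C10H11ClO

Heavy atoms from the SMILES: 10 C, 1 Cl, 1 O.
Implicit hydrogens by atom environment:
  4 × C: 2 H each → 8
  4 × C (aromatic): no H
  2 × C (aromatic): 1 H each → 2
  1 × Cl: no H
  1 × O: 1 H
  Total hydrogens = 11.
Molecular formula: C10H11ClO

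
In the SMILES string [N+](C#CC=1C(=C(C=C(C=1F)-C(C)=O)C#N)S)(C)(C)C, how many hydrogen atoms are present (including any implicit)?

Hydrogens are implicit in SMILES; fill each atom to its normal valence:
  5 × C (aromatic): no H
  4 × C: 3 H each → 12
  4 × C: no H
  1 × C (aromatic): 1 H
  1 × F: no H
  1 × N: no H
  1 × N (charge +1): no H
  1 × O: no H
  1 × S: 1 H
  Total hydrogens = 14.

14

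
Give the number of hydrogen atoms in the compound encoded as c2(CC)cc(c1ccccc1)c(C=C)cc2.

Hydrogens are implicit in SMILES; fill each atom to its normal valence:
  8 × C (aromatic): 1 H each → 8
  4 × C (aromatic): no H
  2 × C: 2 H each → 4
  1 × C: 3 H
  1 × C: 1 H
  Total hydrogens = 16.

16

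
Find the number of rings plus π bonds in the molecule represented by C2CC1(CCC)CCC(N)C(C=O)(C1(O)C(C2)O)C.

Molecular formula from the SMILES: C15H27NO3.
DoU = (2C + 2 + N − H − X)/2 = (2·15 + 2 + 1 − 27 − 0)/2 = 6/2 = 3.
(Structurally: 2 ring(s) + 1 π bond(s) = 3.)

3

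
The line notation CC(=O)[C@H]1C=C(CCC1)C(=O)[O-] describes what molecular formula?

Heavy atoms from the SMILES: 9 C, 3 O.
Implicit hydrogens by atom environment:
  3 × C: 2 H each → 6
  3 × C: no H
  2 × C: 1 H each → 2
  2 × O: no H
  1 × C: 3 H
  1 × O (charge -1): no H
  Total hydrogens = 11.
Net charge -1.
Molecular formula: C9H11O3-

C9H11O3-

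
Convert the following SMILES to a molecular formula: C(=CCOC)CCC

C7H14O

Heavy atoms from the SMILES: 7 C, 1 O.
Implicit hydrogens by atom environment:
  3 × C: 2 H each → 6
  2 × C: 3 H each → 6
  2 × C: 1 H each → 2
  1 × O: no H
  Total hydrogens = 14.
Molecular formula: C7H14O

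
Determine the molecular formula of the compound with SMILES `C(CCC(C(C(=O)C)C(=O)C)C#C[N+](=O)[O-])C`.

Heavy atoms from the SMILES: 12 C, 1 N, 4 O.
Implicit hydrogens by atom environment:
  4 × C: no H
  3 × C: 3 H each → 9
  3 × C: 2 H each → 6
  3 × O: no H
  2 × C: 1 H each → 2
  1 × N (charge +1): no H
  1 × O (charge -1): no H
  Total hydrogens = 17.
Molecular formula: C12H17NO4

C12H17NO4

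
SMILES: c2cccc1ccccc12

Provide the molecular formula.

Heavy atoms from the SMILES: 10 C.
Implicit hydrogens by atom environment:
  8 × C (aromatic): 1 H each → 8
  2 × C (aromatic): no H
  Total hydrogens = 8.
Molecular formula: C10H8

C10H8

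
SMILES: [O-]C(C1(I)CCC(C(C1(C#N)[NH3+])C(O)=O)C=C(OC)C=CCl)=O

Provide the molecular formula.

C14H16ClIN2O5

Heavy atoms from the SMILES: 14 C, 1 Cl, 1 I, 2 N, 5 O.
Implicit hydrogens by atom environment:
  6 × C: no H
  5 × C: 1 H each → 5
  3 × O: no H
  2 × C: 2 H each → 4
  1 × C: 3 H
  1 × Cl: no H
  1 × I: no H
  1 × N (charge +1): 3 H
  1 × N: no H
  1 × O: 1 H
  1 × O (charge -1): no H
  Total hydrogens = 16.
Molecular formula: C14H16ClIN2O5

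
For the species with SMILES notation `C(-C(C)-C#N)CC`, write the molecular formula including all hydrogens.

C6H11N

Heavy atoms from the SMILES: 6 C, 1 N.
Implicit hydrogens by atom environment:
  2 × C: 3 H each → 6
  2 × C: 2 H each → 4
  1 × C: 1 H
  1 × C: no H
  1 × N: no H
  Total hydrogens = 11.
Molecular formula: C6H11N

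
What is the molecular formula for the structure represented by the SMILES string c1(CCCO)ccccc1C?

C10H14O

Heavy atoms from the SMILES: 10 C, 1 O.
Implicit hydrogens by atom environment:
  4 × C (aromatic): 1 H each → 4
  3 × C: 2 H each → 6
  2 × C (aromatic): no H
  1 × C: 3 H
  1 × O: 1 H
  Total hydrogens = 14.
Molecular formula: C10H14O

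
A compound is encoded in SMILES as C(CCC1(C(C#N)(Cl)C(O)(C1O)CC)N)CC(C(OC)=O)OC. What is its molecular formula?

Heavy atoms from the SMILES: 15 C, 1 Cl, 2 N, 5 O.
Implicit hydrogens by atom environment:
  5 × C: 2 H each → 10
  5 × C: no H
  3 × C: 3 H each → 9
  3 × O: no H
  2 × C: 1 H each → 2
  2 × O: 1 H each → 2
  1 × Cl: no H
  1 × N: 2 H
  1 × N: no H
  Total hydrogens = 25.
Molecular formula: C15H25ClN2O5

C15H25ClN2O5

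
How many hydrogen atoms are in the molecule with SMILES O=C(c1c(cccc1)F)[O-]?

Hydrogens are implicit in SMILES; fill each atom to its normal valence:
  4 × C (aromatic): 1 H each → 4
  2 × C (aromatic): no H
  1 × C: no H
  1 × F: no H
  1 × O: no H
  1 × O (charge -1): no H
  Total hydrogens = 4.

4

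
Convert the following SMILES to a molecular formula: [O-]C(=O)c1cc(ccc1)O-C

Heavy atoms from the SMILES: 8 C, 3 O.
Implicit hydrogens by atom environment:
  4 × C (aromatic): 1 H each → 4
  2 × C (aromatic): no H
  2 × O: no H
  1 × C: 3 H
  1 × C: no H
  1 × O (charge -1): no H
  Total hydrogens = 7.
Net charge -1.
Molecular formula: C8H7O3-

C8H7O3-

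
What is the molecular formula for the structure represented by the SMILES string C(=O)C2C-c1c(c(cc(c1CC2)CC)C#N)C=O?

Heavy atoms from the SMILES: 15 C, 1 N, 2 O.
Implicit hydrogens by atom environment:
  5 × C (aromatic): no H
  4 × C: 2 H each → 8
  3 × C: 1 H each → 3
  2 × O: no H
  1 × C: 3 H
  1 × C (aromatic): 1 H
  1 × C: no H
  1 × N: no H
  Total hydrogens = 15.
Molecular formula: C15H15NO2

C15H15NO2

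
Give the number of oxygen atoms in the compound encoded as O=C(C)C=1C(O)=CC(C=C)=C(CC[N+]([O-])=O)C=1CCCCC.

4

The symbol for oxygen appears 4 times in the SMILES.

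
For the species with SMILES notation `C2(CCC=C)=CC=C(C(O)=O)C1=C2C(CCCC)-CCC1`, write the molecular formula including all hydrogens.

Heavy atoms from the SMILES: 19 C, 2 O.
Implicit hydrogens by atom environment:
  9 × C: 2 H each → 18
  4 × C (aromatic): no H
  2 × C (aromatic): 1 H each → 2
  2 × C: 1 H each → 2
  1 × C: 3 H
  1 × C: no H
  1 × O: 1 H
  1 × O: no H
  Total hydrogens = 26.
Molecular formula: C19H26O2

C19H26O2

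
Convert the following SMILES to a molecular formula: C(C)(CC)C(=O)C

C6H12O

Heavy atoms from the SMILES: 6 C, 1 O.
Implicit hydrogens by atom environment:
  3 × C: 3 H each → 9
  1 × C: 2 H
  1 × C: 1 H
  1 × C: no H
  1 × O: no H
  Total hydrogens = 12.
Molecular formula: C6H12O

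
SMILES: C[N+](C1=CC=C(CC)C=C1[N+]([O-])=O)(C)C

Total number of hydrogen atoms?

17

Hydrogens are implicit in SMILES; fill each atom to its normal valence:
  4 × C: 3 H each → 12
  3 × C (aromatic): 1 H each → 3
  3 × C (aromatic): no H
  2 × N (charge +1): no H
  1 × C: 2 H
  1 × O: no H
  1 × O (charge -1): no H
  Total hydrogens = 17.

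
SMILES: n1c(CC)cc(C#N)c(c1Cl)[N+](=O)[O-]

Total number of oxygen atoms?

The symbol for oxygen appears 2 times in the SMILES.

2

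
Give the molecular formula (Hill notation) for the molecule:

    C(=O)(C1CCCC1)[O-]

Heavy atoms from the SMILES: 6 C, 2 O.
Implicit hydrogens by atom environment:
  4 × C: 2 H each → 8
  1 × C: 1 H
  1 × C: no H
  1 × O: no H
  1 × O (charge -1): no H
  Total hydrogens = 9.
Net charge -1.
Molecular formula: C6H9O2-

C6H9O2-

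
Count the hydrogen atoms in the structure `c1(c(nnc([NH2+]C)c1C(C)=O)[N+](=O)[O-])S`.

9

Hydrogens are implicit in SMILES; fill each atom to its normal valence:
  4 × C (aromatic): no H
  2 × C: 3 H each → 6
  2 × N (aromatic): no H
  2 × O: no H
  1 × C: no H
  1 × N (charge +1): 2 H
  1 × N (charge +1): no H
  1 × O (charge -1): no H
  1 × S: 1 H
  Total hydrogens = 9.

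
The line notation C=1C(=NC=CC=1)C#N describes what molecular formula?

C6H4N2

Heavy atoms from the SMILES: 6 C, 2 N.
Implicit hydrogens by atom environment:
  4 × C (aromatic): 1 H each → 4
  1 × C (aromatic): no H
  1 × C: no H
  1 × N (aromatic): no H
  1 × N: no H
  Total hydrogens = 4.
Molecular formula: C6H4N2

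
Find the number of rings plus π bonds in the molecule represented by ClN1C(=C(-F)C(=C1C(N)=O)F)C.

4

Molecular formula from the SMILES: C6H5ClF2N2O.
DoU = (2C + 2 + N − H − X)/2 = (2·6 + 2 + 2 − 5 − 3)/2 = 8/2 = 4.
(Structurally: 1 ring(s) + 3 π bond(s) = 4.)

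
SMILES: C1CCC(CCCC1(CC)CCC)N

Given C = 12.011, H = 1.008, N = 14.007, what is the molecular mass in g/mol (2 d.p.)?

Molecular formula: C13H27N.
M = 13×12.011 + 27×1.008 + 1×14.007 = 197.37 g/mol.

197.37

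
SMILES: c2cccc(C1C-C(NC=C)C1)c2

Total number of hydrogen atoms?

Hydrogens are implicit in SMILES; fill each atom to its normal valence:
  5 × C (aromatic): 1 H each → 5
  3 × C: 2 H each → 6
  3 × C: 1 H each → 3
  1 × C (aromatic): no H
  1 × N: 1 H
  Total hydrogens = 15.

15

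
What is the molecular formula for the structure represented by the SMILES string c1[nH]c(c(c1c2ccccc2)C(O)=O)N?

Heavy atoms from the SMILES: 11 C, 2 N, 2 O.
Implicit hydrogens by atom environment:
  6 × C (aromatic): 1 H each → 6
  4 × C (aromatic): no H
  1 × C: no H
  1 × N: 2 H
  1 × N (aromatic): 1 H
  1 × O: 1 H
  1 × O: no H
  Total hydrogens = 10.
Molecular formula: C11H10N2O2

C11H10N2O2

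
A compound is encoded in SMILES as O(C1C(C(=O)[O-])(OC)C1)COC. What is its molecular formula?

C7H11O5-

Heavy atoms from the SMILES: 7 C, 5 O.
Implicit hydrogens by atom environment:
  4 × O: no H
  2 × C: 3 H each → 6
  2 × C: 2 H each → 4
  2 × C: no H
  1 × C: 1 H
  1 × O (charge -1): no H
  Total hydrogens = 11.
Net charge -1.
Molecular formula: C7H11O5-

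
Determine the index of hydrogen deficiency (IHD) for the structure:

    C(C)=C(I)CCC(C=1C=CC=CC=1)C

Molecular formula from the SMILES: C13H17I.
DoU = (2C + 2 + N − H − X)/2 = (2·13 + 2 + 0 − 17 − 1)/2 = 10/2 = 5.
(Structurally: 1 ring(s) + 4 π bond(s) = 5.)

5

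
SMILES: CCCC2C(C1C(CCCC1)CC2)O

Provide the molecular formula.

Heavy atoms from the SMILES: 13 C, 1 O.
Implicit hydrogens by atom environment:
  8 × C: 2 H each → 16
  4 × C: 1 H each → 4
  1 × C: 3 H
  1 × O: 1 H
  Total hydrogens = 24.
Molecular formula: C13H24O

C13H24O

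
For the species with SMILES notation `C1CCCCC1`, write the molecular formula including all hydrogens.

Heavy atoms from the SMILES: 6 C.
Implicit hydrogens by atom environment:
  6 × C: 2 H each → 12
  Total hydrogens = 12.
Molecular formula: C6H12

C6H12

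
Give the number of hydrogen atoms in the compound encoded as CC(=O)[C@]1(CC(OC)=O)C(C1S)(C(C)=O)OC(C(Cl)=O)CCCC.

Hydrogens are implicit in SMILES; fill each atom to its normal valence:
  6 × C: no H
  6 × O: no H
  4 × C: 3 H each → 12
  4 × C: 2 H each → 8
  2 × C: 1 H each → 2
  1 × Cl: no H
  1 × S: 1 H
  Total hydrogens = 23.

23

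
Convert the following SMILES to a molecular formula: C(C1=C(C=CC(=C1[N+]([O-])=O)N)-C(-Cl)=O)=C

C9H7ClN2O3

Heavy atoms from the SMILES: 9 C, 1 Cl, 2 N, 3 O.
Implicit hydrogens by atom environment:
  4 × C (aromatic): no H
  2 × C (aromatic): 1 H each → 2
  2 × O: no H
  1 × C: 2 H
  1 × C: 1 H
  1 × C: no H
  1 × Cl: no H
  1 × N: 2 H
  1 × N (charge +1): no H
  1 × O (charge -1): no H
  Total hydrogens = 7.
Molecular formula: C9H7ClN2O3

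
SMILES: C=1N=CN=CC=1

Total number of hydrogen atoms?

Hydrogens are implicit in SMILES; fill each atom to its normal valence:
  4 × C (aromatic): 1 H each → 4
  2 × N (aromatic): no H
  Total hydrogens = 4.

4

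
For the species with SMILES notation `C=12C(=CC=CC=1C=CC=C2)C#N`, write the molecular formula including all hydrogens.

Heavy atoms from the SMILES: 11 C, 1 N.
Implicit hydrogens by atom environment:
  7 × C (aromatic): 1 H each → 7
  3 × C (aromatic): no H
  1 × C: no H
  1 × N: no H
  Total hydrogens = 7.
Molecular formula: C11H7N

C11H7N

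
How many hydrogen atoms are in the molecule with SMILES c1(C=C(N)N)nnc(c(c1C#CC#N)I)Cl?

5

Hydrogens are implicit in SMILES; fill each atom to its normal valence:
  4 × C (aromatic): no H
  4 × C: no H
  2 × N: 2 H each → 4
  2 × N (aromatic): no H
  1 × C: 1 H
  1 × Cl: no H
  1 × I: no H
  1 × N: no H
  Total hydrogens = 5.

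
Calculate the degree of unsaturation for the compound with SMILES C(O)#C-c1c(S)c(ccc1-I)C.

6

Molecular formula from the SMILES: C9H7IOS.
DoU = (2C + 2 + N − H − X)/2 = (2·9 + 2 + 0 − 7 − 1)/2 = 12/2 = 6.
(Structurally: 1 ring(s) + 5 π bond(s) = 6.)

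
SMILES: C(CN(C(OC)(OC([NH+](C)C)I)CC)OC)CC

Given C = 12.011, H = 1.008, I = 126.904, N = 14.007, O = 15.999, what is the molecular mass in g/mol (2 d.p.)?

375.27

Molecular formula: C12H28IN2O3+.
M = 12×12.011 + 28×1.008 + 1×126.904 + 2×14.007 + 3×15.999 = 375.27 g/mol.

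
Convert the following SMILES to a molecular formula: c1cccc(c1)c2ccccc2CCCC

Heavy atoms from the SMILES: 16 C.
Implicit hydrogens by atom environment:
  9 × C (aromatic): 1 H each → 9
  3 × C: 2 H each → 6
  3 × C (aromatic): no H
  1 × C: 3 H
  Total hydrogens = 18.
Molecular formula: C16H18

C16H18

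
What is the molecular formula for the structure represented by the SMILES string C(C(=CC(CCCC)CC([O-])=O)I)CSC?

Heavy atoms from the SMILES: 12 C, 1 I, 2 O, 1 S.
Implicit hydrogens by atom environment:
  6 × C: 2 H each → 12
  2 × C: 3 H each → 6
  2 × C: 1 H each → 2
  2 × C: no H
  1 × I: no H
  1 × O: no H
  1 × O (charge -1): no H
  1 × S: no H
  Total hydrogens = 20.
Net charge -1.
Molecular formula: C12H20IO2S-

C12H20IO2S-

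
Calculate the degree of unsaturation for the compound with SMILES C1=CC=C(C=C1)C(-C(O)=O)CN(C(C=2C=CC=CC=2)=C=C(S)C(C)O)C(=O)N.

12

Molecular formula from the SMILES: C21H22N2O4S.
DoU = (2C + 2 + N − H − X)/2 = (2·21 + 2 + 2 − 22 − 0)/2 = 24/2 = 12.
(Structurally: 2 ring(s) + 10 π bond(s) = 12.)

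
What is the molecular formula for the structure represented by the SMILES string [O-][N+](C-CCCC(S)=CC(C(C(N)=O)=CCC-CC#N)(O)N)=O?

C14H22N4O4S

Heavy atoms from the SMILES: 14 C, 4 N, 4 O, 1 S.
Implicit hydrogens by atom environment:
  7 × C: 2 H each → 14
  5 × C: no H
  2 × C: 1 H each → 2
  2 × N: 2 H each → 4
  2 × O: no H
  1 × N: no H
  1 × N (charge +1): no H
  1 × O: 1 H
  1 × O (charge -1): no H
  1 × S: 1 H
  Total hydrogens = 22.
Molecular formula: C14H22N4O4S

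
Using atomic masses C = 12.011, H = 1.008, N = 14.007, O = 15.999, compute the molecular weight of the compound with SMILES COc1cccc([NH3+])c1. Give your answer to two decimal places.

124.16

Molecular formula: C7H10NO+.
M = 7×12.011 + 10×1.008 + 1×14.007 + 1×15.999 = 124.16 g/mol.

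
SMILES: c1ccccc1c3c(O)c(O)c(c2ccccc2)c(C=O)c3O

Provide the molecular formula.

Heavy atoms from the SMILES: 19 C, 4 O.
Implicit hydrogens by atom environment:
  10 × C (aromatic): 1 H each → 10
  8 × C (aromatic): no H
  3 × O: 1 H each → 3
  1 × C: 1 H
  1 × O: no H
  Total hydrogens = 14.
Molecular formula: C19H14O4

C19H14O4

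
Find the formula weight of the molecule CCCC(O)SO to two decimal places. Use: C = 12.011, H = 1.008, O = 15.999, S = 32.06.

Molecular formula: C4H10O2S.
M = 4×12.011 + 10×1.008 + 2×15.999 + 1×32.06 = 122.18 g/mol.

122.18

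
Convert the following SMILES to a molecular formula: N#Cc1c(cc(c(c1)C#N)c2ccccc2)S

C14H8N2S

Heavy atoms from the SMILES: 14 C, 2 N, 1 S.
Implicit hydrogens by atom environment:
  7 × C (aromatic): 1 H each → 7
  5 × C (aromatic): no H
  2 × C: no H
  2 × N: no H
  1 × S: 1 H
  Total hydrogens = 8.
Molecular formula: C14H8N2S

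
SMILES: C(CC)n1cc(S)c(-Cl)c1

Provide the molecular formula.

C7H10ClNS

Heavy atoms from the SMILES: 7 C, 1 Cl, 1 N, 1 S.
Implicit hydrogens by atom environment:
  2 × C: 2 H each → 4
  2 × C (aromatic): 1 H each → 2
  2 × C (aromatic): no H
  1 × C: 3 H
  1 × Cl: no H
  1 × N (aromatic): no H
  1 × S: 1 H
  Total hydrogens = 10.
Molecular formula: C7H10ClNS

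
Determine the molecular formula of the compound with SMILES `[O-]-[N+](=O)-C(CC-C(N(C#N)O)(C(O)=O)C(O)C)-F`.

C8H12FN3O6

Heavy atoms from the SMILES: 8 C, 1 F, 3 N, 6 O.
Implicit hydrogens by atom environment:
  3 × C: no H
  3 × O: 1 H each → 3
  2 × C: 2 H each → 4
  2 × C: 1 H each → 2
  2 × N: no H
  2 × O: no H
  1 × C: 3 H
  1 × F: no H
  1 × N (charge +1): no H
  1 × O (charge -1): no H
  Total hydrogens = 12.
Molecular formula: C8H12FN3O6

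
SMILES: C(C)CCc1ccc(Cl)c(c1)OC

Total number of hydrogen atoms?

15

Hydrogens are implicit in SMILES; fill each atom to its normal valence:
  3 × C: 2 H each → 6
  3 × C (aromatic): 1 H each → 3
  3 × C (aromatic): no H
  2 × C: 3 H each → 6
  1 × Cl: no H
  1 × O: no H
  Total hydrogens = 15.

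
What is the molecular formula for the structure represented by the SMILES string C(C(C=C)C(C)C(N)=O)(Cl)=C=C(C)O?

Heavy atoms from the SMILES: 10 C, 1 Cl, 1 N, 2 O.
Implicit hydrogens by atom environment:
  4 × C: no H
  3 × C: 1 H each → 3
  2 × C: 3 H each → 6
  1 × C: 2 H
  1 × Cl: no H
  1 × N: 2 H
  1 × O: 1 H
  1 × O: no H
  Total hydrogens = 14.
Molecular formula: C10H14ClNO2

C10H14ClNO2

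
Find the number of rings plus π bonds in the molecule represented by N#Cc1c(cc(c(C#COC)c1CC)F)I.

8

Molecular formula from the SMILES: C12H9FINO.
DoU = (2C + 2 + N − H − X)/2 = (2·12 + 2 + 1 − 9 − 2)/2 = 16/2 = 8.
(Structurally: 1 ring(s) + 7 π bond(s) = 8.)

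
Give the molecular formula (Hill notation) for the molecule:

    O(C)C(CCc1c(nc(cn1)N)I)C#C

C10H12IN3O

Heavy atoms from the SMILES: 10 C, 1 I, 3 N, 1 O.
Implicit hydrogens by atom environment:
  3 × C (aromatic): no H
  2 × C: 2 H each → 4
  2 × C: 1 H each → 2
  2 × N (aromatic): no H
  1 × C: 3 H
  1 × C (aromatic): 1 H
  1 × C: no H
  1 × I: no H
  1 × N: 2 H
  1 × O: no H
  Total hydrogens = 12.
Molecular formula: C10H12IN3O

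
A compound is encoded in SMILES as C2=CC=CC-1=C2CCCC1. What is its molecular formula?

Heavy atoms from the SMILES: 10 C.
Implicit hydrogens by atom environment:
  4 × C: 2 H each → 8
  4 × C (aromatic): 1 H each → 4
  2 × C (aromatic): no H
  Total hydrogens = 12.
Molecular formula: C10H12

C10H12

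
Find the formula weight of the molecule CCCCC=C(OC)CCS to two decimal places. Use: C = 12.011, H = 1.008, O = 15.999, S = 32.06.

Molecular formula: C9H18OS.
M = 9×12.011 + 18×1.008 + 1×15.999 + 1×32.06 = 174.30 g/mol.

174.30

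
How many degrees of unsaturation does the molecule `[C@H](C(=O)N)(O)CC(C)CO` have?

Molecular formula from the SMILES: C6H13NO3.
DoU = (2C + 2 + N − H − X)/2 = (2·6 + 2 + 1 − 13 − 0)/2 = 2/2 = 1.
(Structurally: 0 ring(s) + 1 π bond(s) = 1.)

1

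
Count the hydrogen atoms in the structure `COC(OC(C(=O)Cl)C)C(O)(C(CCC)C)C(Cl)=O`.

20

Hydrogens are implicit in SMILES; fill each atom to its normal valence:
  4 × C: 3 H each → 12
  4 × O: no H
  3 × C: 1 H each → 3
  3 × C: no H
  2 × C: 2 H each → 4
  2 × Cl: no H
  1 × O: 1 H
  Total hydrogens = 20.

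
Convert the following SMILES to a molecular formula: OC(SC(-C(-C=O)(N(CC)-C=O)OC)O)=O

Heavy atoms from the SMILES: 8 C, 1 N, 6 O, 1 S.
Implicit hydrogens by atom environment:
  4 × O: no H
  3 × C: 1 H each → 3
  2 × C: 3 H each → 6
  2 × C: no H
  2 × O: 1 H each → 2
  1 × C: 2 H
  1 × N: no H
  1 × S: no H
  Total hydrogens = 13.
Molecular formula: C8H13NO6S

C8H13NO6S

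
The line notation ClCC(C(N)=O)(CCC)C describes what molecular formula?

Heavy atoms from the SMILES: 7 C, 1 Cl, 1 N, 1 O.
Implicit hydrogens by atom environment:
  3 × C: 2 H each → 6
  2 × C: 3 H each → 6
  2 × C: no H
  1 × Cl: no H
  1 × N: 2 H
  1 × O: no H
  Total hydrogens = 14.
Molecular formula: C7H14ClNO

C7H14ClNO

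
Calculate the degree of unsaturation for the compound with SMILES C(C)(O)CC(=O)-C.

Molecular formula from the SMILES: C5H10O2.
DoU = (2C + 2 + N − H − X)/2 = (2·5 + 2 + 0 − 10 − 0)/2 = 2/2 = 1.
(Structurally: 0 ring(s) + 1 π bond(s) = 1.)

1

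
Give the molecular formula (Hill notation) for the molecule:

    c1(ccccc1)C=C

C8H8

Heavy atoms from the SMILES: 8 C.
Implicit hydrogens by atom environment:
  5 × C (aromatic): 1 H each → 5
  1 × C: 2 H
  1 × C: 1 H
  1 × C (aromatic): no H
  Total hydrogens = 8.
Molecular formula: C8H8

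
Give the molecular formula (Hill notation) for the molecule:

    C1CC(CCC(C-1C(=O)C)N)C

C10H19NO

Heavy atoms from the SMILES: 10 C, 1 N, 1 O.
Implicit hydrogens by atom environment:
  4 × C: 2 H each → 8
  3 × C: 1 H each → 3
  2 × C: 3 H each → 6
  1 × C: no H
  1 × N: 2 H
  1 × O: no H
  Total hydrogens = 19.
Molecular formula: C10H19NO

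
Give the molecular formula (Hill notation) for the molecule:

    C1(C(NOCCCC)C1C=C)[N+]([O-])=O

Heavy atoms from the SMILES: 9 C, 2 N, 3 O.
Implicit hydrogens by atom environment:
  4 × C: 2 H each → 8
  4 × C: 1 H each → 4
  2 × O: no H
  1 × C: 3 H
  1 × N: 1 H
  1 × N (charge +1): no H
  1 × O (charge -1): no H
  Total hydrogens = 16.
Molecular formula: C9H16N2O3

C9H16N2O3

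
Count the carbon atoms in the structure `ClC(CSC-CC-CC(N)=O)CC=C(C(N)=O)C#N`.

The symbol for carbon appears 12 times in the SMILES. (Cl is a single chlorine, not C + l.)

12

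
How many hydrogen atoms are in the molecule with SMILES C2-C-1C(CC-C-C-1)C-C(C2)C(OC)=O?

Hydrogens are implicit in SMILES; fill each atom to its normal valence:
  7 × C: 2 H each → 14
  3 × C: 1 H each → 3
  2 × O: no H
  1 × C: 3 H
  1 × C: no H
  Total hydrogens = 20.

20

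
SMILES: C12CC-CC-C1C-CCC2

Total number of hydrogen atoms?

Hydrogens are implicit in SMILES; fill each atom to its normal valence:
  8 × C: 2 H each → 16
  2 × C: 1 H each → 2
  Total hydrogens = 18.

18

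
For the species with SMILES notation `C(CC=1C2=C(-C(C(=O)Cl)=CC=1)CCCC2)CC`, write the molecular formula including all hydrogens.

Heavy atoms from the SMILES: 15 C, 1 Cl, 1 O.
Implicit hydrogens by atom environment:
  7 × C: 2 H each → 14
  4 × C (aromatic): no H
  2 × C (aromatic): 1 H each → 2
  1 × C: 3 H
  1 × C: no H
  1 × Cl: no H
  1 × O: no H
  Total hydrogens = 19.
Molecular formula: C15H19ClO

C15H19ClO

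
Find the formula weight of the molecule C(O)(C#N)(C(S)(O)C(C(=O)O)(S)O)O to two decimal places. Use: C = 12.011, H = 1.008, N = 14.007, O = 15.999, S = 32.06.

241.23

Molecular formula: C5H7NO6S2.
M = 5×12.011 + 7×1.008 + 1×14.007 + 6×15.999 + 2×32.06 = 241.23 g/mol.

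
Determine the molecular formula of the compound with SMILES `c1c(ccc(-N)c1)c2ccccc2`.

C12H11N

Heavy atoms from the SMILES: 12 C, 1 N.
Implicit hydrogens by atom environment:
  9 × C (aromatic): 1 H each → 9
  3 × C (aromatic): no H
  1 × N: 2 H
  Total hydrogens = 11.
Molecular formula: C12H11N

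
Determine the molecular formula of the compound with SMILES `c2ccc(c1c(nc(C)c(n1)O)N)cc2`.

Heavy atoms from the SMILES: 11 C, 3 N, 1 O.
Implicit hydrogens by atom environment:
  5 × C (aromatic): 1 H each → 5
  5 × C (aromatic): no H
  2 × N (aromatic): no H
  1 × C: 3 H
  1 × N: 2 H
  1 × O: 1 H
  Total hydrogens = 11.
Molecular formula: C11H11N3O

C11H11N3O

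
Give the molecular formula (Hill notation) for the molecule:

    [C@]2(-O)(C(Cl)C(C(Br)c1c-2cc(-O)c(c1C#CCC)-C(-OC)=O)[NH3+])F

C16H17BrClFNO4+

Heavy atoms from the SMILES: 1 Br, 16 C, 1 Cl, 1 F, 1 N, 4 O.
Implicit hydrogens by atom environment:
  5 × C (aromatic): no H
  4 × C: no H
  3 × C: 1 H each → 3
  2 × C: 3 H each → 6
  2 × O: 1 H each → 2
  2 × O: no H
  1 × Br: no H
  1 × C: 2 H
  1 × C (aromatic): 1 H
  1 × Cl: no H
  1 × F: no H
  1 × N (charge +1): 3 H
  Total hydrogens = 17.
Net charge +1.
Molecular formula: C16H17BrClFNO4+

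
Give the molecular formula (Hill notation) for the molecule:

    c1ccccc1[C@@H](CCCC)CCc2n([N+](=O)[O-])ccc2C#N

Heavy atoms from the SMILES: 18 C, 3 N, 2 O.
Implicit hydrogens by atom environment:
  7 × C (aromatic): 1 H each → 7
  5 × C: 2 H each → 10
  3 × C (aromatic): no H
  1 × C: 3 H
  1 × C: 1 H
  1 × C: no H
  1 × N (aromatic): no H
  1 × N (charge +1): no H
  1 × N: no H
  1 × O: no H
  1 × O (charge -1): no H
  Total hydrogens = 21.
Molecular formula: C18H21N3O2

C18H21N3O2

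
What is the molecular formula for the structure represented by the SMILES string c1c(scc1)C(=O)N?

C5H5NOS

Heavy atoms from the SMILES: 5 C, 1 N, 1 O, 1 S.
Implicit hydrogens by atom environment:
  3 × C (aromatic): 1 H each → 3
  1 × C (aromatic): no H
  1 × C: no H
  1 × N: 2 H
  1 × O: no H
  1 × S (aromatic): no H
  Total hydrogens = 5.
Molecular formula: C5H5NOS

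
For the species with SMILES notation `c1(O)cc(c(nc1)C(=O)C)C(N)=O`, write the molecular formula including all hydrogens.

Heavy atoms from the SMILES: 8 C, 2 N, 3 O.
Implicit hydrogens by atom environment:
  3 × C (aromatic): no H
  2 × C (aromatic): 1 H each → 2
  2 × C: no H
  2 × O: no H
  1 × C: 3 H
  1 × N: 2 H
  1 × N (aromatic): no H
  1 × O: 1 H
  Total hydrogens = 8.
Molecular formula: C8H8N2O3

C8H8N2O3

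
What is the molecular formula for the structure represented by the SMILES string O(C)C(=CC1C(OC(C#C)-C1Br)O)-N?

C9H12BrNO3

Heavy atoms from the SMILES: 1 Br, 9 C, 1 N, 3 O.
Implicit hydrogens by atom environment:
  6 × C: 1 H each → 6
  2 × C: no H
  2 × O: no H
  1 × Br: no H
  1 × C: 3 H
  1 × N: 2 H
  1 × O: 1 H
  Total hydrogens = 12.
Molecular formula: C9H12BrNO3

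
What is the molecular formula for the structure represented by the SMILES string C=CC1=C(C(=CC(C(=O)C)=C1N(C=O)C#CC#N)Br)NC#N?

Heavy atoms from the SMILES: 1 Br, 15 C, 4 N, 2 O.
Implicit hydrogens by atom environment:
  5 × C (aromatic): no H
  5 × C: no H
  3 × N: no H
  2 × C: 1 H each → 2
  2 × O: no H
  1 × Br: no H
  1 × C: 3 H
  1 × C: 2 H
  1 × C (aromatic): 1 H
  1 × N: 1 H
  Total hydrogens = 9.
Molecular formula: C15H9BrN4O2

C15H9BrN4O2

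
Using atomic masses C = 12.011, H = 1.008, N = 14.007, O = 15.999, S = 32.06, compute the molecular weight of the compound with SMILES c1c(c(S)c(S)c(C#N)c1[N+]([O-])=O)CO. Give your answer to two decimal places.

Molecular formula: C8H6N2O3S2.
M = 8×12.011 + 6×1.008 + 2×14.007 + 3×15.999 + 2×32.06 = 242.27 g/mol.

242.27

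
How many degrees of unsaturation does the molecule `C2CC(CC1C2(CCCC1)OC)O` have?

Molecular formula from the SMILES: C11H20O2.
DoU = (2C + 2 + N − H − X)/2 = (2·11 + 2 + 0 − 20 − 0)/2 = 4/2 = 2.
(Structurally: 2 ring(s) + 0 π bond(s) = 2.)

2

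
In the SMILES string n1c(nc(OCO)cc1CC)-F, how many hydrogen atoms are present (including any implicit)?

9

Hydrogens are implicit in SMILES; fill each atom to its normal valence:
  3 × C (aromatic): no H
  2 × C: 2 H each → 4
  2 × N (aromatic): no H
  1 × C: 3 H
  1 × C (aromatic): 1 H
  1 × F: no H
  1 × O: 1 H
  1 × O: no H
  Total hydrogens = 9.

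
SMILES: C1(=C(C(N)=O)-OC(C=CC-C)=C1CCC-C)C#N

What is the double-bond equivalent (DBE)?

Molecular formula from the SMILES: C14H18N2O2.
DoU = (2C + 2 + N − H − X)/2 = (2·14 + 2 + 2 − 18 − 0)/2 = 14/2 = 7.
(Structurally: 1 ring(s) + 6 π bond(s) = 7.)

7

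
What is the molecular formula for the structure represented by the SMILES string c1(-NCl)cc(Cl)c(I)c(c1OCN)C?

C8H9Cl2IN2O

Heavy atoms from the SMILES: 8 C, 2 Cl, 1 I, 2 N, 1 O.
Implicit hydrogens by atom environment:
  5 × C (aromatic): no H
  2 × Cl: no H
  1 × C: 3 H
  1 × C: 2 H
  1 × C (aromatic): 1 H
  1 × I: no H
  1 × N: 2 H
  1 × N: 1 H
  1 × O: no H
  Total hydrogens = 9.
Molecular formula: C8H9Cl2IN2O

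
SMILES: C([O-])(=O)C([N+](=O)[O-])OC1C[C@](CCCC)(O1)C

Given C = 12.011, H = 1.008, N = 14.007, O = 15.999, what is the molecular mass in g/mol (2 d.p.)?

Molecular formula: C10H16NO6-.
M = 10×12.011 + 16×1.008 + 1×14.007 + 6×15.999 = 246.24 g/mol.

246.24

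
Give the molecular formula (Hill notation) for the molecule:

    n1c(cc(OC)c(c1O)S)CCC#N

Heavy atoms from the SMILES: 9 C, 2 N, 2 O, 1 S.
Implicit hydrogens by atom environment:
  4 × C (aromatic): no H
  2 × C: 2 H each → 4
  1 × C: 3 H
  1 × C (aromatic): 1 H
  1 × C: no H
  1 × N (aromatic): no H
  1 × N: no H
  1 × O: 1 H
  1 × O: no H
  1 × S: 1 H
  Total hydrogens = 10.
Molecular formula: C9H10N2O2S

C9H10N2O2S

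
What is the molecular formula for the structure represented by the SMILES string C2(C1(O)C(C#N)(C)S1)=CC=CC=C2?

C10H9NOS

Heavy atoms from the SMILES: 10 C, 1 N, 1 O, 1 S.
Implicit hydrogens by atom environment:
  5 × C (aromatic): 1 H each → 5
  3 × C: no H
  1 × C: 3 H
  1 × C (aromatic): no H
  1 × N: no H
  1 × O: 1 H
  1 × S: no H
  Total hydrogens = 9.
Molecular formula: C10H9NOS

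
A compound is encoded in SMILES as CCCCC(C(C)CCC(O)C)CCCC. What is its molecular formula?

C15H32O

Heavy atoms from the SMILES: 15 C, 1 O.
Implicit hydrogens by atom environment:
  8 × C: 2 H each → 16
  4 × C: 3 H each → 12
  3 × C: 1 H each → 3
  1 × O: 1 H
  Total hydrogens = 32.
Molecular formula: C15H32O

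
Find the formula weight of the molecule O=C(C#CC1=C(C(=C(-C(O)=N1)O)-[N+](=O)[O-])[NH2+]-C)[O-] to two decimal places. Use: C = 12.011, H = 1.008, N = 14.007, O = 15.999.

253.17

Molecular formula: C9H7N3O6.
M = 9×12.011 + 7×1.008 + 3×14.007 + 6×15.999 = 253.17 g/mol.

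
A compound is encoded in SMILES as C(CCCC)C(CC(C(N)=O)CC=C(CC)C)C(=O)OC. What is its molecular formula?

Heavy atoms from the SMILES: 17 C, 1 N, 3 O.
Implicit hydrogens by atom environment:
  7 × C: 2 H each → 14
  4 × C: 3 H each → 12
  3 × C: 1 H each → 3
  3 × C: no H
  3 × O: no H
  1 × N: 2 H
  Total hydrogens = 31.
Molecular formula: C17H31NO3

C17H31NO3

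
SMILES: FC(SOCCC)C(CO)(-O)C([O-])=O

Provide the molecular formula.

Heavy atoms from the SMILES: 7 C, 1 F, 5 O, 1 S.
Implicit hydrogens by atom environment:
  3 × C: 2 H each → 6
  2 × C: no H
  2 × O: 1 H each → 2
  2 × O: no H
  1 × C: 3 H
  1 × C: 1 H
  1 × F: no H
  1 × O (charge -1): no H
  1 × S: no H
  Total hydrogens = 12.
Net charge -1.
Molecular formula: C7H12FO5S-

C7H12FO5S-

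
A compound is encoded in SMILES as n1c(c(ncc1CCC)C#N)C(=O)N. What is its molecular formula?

Heavy atoms from the SMILES: 9 C, 4 N, 1 O.
Implicit hydrogens by atom environment:
  3 × C (aromatic): no H
  2 × C: 2 H each → 4
  2 × C: no H
  2 × N (aromatic): no H
  1 × C: 3 H
  1 × C (aromatic): 1 H
  1 × N: 2 H
  1 × N: no H
  1 × O: no H
  Total hydrogens = 10.
Molecular formula: C9H10N4O

C9H10N4O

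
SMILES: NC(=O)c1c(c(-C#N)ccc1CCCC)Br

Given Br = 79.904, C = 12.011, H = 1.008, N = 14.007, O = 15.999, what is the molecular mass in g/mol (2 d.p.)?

Molecular formula: C12H13BrN2O.
M = 1×79.904 + 12×12.011 + 13×1.008 + 2×14.007 + 1×15.999 = 281.15 g/mol.

281.15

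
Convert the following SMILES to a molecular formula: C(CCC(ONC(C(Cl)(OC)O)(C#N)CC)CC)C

C13H25ClN2O3

Heavy atoms from the SMILES: 13 C, 1 Cl, 2 N, 3 O.
Implicit hydrogens by atom environment:
  5 × C: 2 H each → 10
  4 × C: 3 H each → 12
  3 × C: no H
  2 × O: no H
  1 × C: 1 H
  1 × Cl: no H
  1 × N: 1 H
  1 × N: no H
  1 × O: 1 H
  Total hydrogens = 25.
Molecular formula: C13H25ClN2O3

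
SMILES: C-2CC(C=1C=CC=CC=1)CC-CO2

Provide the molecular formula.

Heavy atoms from the SMILES: 12 C, 1 O.
Implicit hydrogens by atom environment:
  5 × C: 2 H each → 10
  5 × C (aromatic): 1 H each → 5
  1 × C: 1 H
  1 × C (aromatic): no H
  1 × O: no H
  Total hydrogens = 16.
Molecular formula: C12H16O

C12H16O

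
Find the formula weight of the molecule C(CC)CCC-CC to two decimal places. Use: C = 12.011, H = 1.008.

114.23

Molecular formula: C8H18.
M = 8×12.011 + 18×1.008 = 114.23 g/mol.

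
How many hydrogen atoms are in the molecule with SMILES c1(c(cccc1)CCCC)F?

Hydrogens are implicit in SMILES; fill each atom to its normal valence:
  4 × C (aromatic): 1 H each → 4
  3 × C: 2 H each → 6
  2 × C (aromatic): no H
  1 × C: 3 H
  1 × F: no H
  Total hydrogens = 13.

13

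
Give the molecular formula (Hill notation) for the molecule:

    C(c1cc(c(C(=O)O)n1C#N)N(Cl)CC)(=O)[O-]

Heavy atoms from the SMILES: 9 C, 1 Cl, 3 N, 4 O.
Implicit hydrogens by atom environment:
  3 × C (aromatic): no H
  3 × C: no H
  2 × N: no H
  2 × O: no H
  1 × C: 3 H
  1 × C: 2 H
  1 × C (aromatic): 1 H
  1 × Cl: no H
  1 × N (aromatic): no H
  1 × O: 1 H
  1 × O (charge -1): no H
  Total hydrogens = 7.
Net charge -1.
Molecular formula: C9H7ClN3O4-

C9H7ClN3O4-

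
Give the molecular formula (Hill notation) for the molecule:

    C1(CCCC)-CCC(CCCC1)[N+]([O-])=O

Heavy atoms from the SMILES: 12 C, 1 N, 2 O.
Implicit hydrogens by atom environment:
  9 × C: 2 H each → 18
  2 × C: 1 H each → 2
  1 × C: 3 H
  1 × N (charge +1): no H
  1 × O: no H
  1 × O (charge -1): no H
  Total hydrogens = 23.
Molecular formula: C12H23NO2

C12H23NO2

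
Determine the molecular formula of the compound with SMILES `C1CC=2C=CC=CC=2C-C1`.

Heavy atoms from the SMILES: 10 C.
Implicit hydrogens by atom environment:
  4 × C: 2 H each → 8
  4 × C (aromatic): 1 H each → 4
  2 × C (aromatic): no H
  Total hydrogens = 12.
Molecular formula: C10H12

C10H12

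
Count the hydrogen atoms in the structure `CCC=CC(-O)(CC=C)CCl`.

15

Hydrogens are implicit in SMILES; fill each atom to its normal valence:
  4 × C: 2 H each → 8
  3 × C: 1 H each → 3
  1 × C: 3 H
  1 × C: no H
  1 × Cl: no H
  1 × O: 1 H
  Total hydrogens = 15.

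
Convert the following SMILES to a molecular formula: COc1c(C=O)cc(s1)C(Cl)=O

Heavy atoms from the SMILES: 7 C, 1 Cl, 3 O, 1 S.
Implicit hydrogens by atom environment:
  3 × C (aromatic): no H
  3 × O: no H
  1 × C: 3 H
  1 × C (aromatic): 1 H
  1 × C: 1 H
  1 × C: no H
  1 × Cl: no H
  1 × S (aromatic): no H
  Total hydrogens = 5.
Molecular formula: C7H5ClO3S

C7H5ClO3S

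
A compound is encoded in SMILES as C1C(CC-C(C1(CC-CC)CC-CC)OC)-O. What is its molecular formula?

Heavy atoms from the SMILES: 15 C, 2 O.
Implicit hydrogens by atom environment:
  9 × C: 2 H each → 18
  3 × C: 3 H each → 9
  2 × C: 1 H each → 2
  1 × C: no H
  1 × O: 1 H
  1 × O: no H
  Total hydrogens = 30.
Molecular formula: C15H30O2

C15H30O2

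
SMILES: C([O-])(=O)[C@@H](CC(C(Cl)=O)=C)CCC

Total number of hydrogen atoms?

12

Hydrogens are implicit in SMILES; fill each atom to its normal valence:
  4 × C: 2 H each → 8
  3 × C: no H
  2 × O: no H
  1 × C: 3 H
  1 × C: 1 H
  1 × Cl: no H
  1 × O (charge -1): no H
  Total hydrogens = 12.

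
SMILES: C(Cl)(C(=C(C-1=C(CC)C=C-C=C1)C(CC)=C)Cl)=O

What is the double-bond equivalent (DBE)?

7

Molecular formula from the SMILES: C15H16Cl2O.
DoU = (2C + 2 + N − H − X)/2 = (2·15 + 2 + 0 − 16 − 2)/2 = 14/2 = 7.
(Structurally: 1 ring(s) + 6 π bond(s) = 7.)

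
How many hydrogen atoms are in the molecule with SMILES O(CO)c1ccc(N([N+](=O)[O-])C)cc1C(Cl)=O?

9

Hydrogens are implicit in SMILES; fill each atom to its normal valence:
  3 × C (aromatic): 1 H each → 3
  3 × C (aromatic): no H
  3 × O: no H
  1 × C: 3 H
  1 × C: 2 H
  1 × C: no H
  1 × Cl: no H
  1 × N: no H
  1 × N (charge +1): no H
  1 × O: 1 H
  1 × O (charge -1): no H
  Total hydrogens = 9.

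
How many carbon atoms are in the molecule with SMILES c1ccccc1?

The symbol for carbon appears 6 times in the SMILES. Lowercase c denotes aromatic carbon and counts toward C.

6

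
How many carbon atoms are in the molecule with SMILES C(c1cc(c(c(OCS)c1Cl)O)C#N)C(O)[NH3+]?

The symbol for carbon appears 10 times in the SMILES. Lowercase c denotes aromatic carbon and counts toward C.

10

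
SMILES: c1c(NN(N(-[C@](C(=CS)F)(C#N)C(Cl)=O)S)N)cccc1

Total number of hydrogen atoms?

11

Hydrogens are implicit in SMILES; fill each atom to its normal valence:
  5 × C (aromatic): 1 H each → 5
  4 × C: no H
  3 × N: no H
  2 × S: 1 H each → 2
  1 × C: 1 H
  1 × C (aromatic): no H
  1 × Cl: no H
  1 × F: no H
  1 × N: 2 H
  1 × N: 1 H
  1 × O: no H
  Total hydrogens = 11.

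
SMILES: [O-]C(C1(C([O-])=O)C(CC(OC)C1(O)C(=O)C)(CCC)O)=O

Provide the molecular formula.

[C13H18O8]2-

Heavy atoms from the SMILES: 13 C, 8 O.
Implicit hydrogens by atom environment:
  6 × C: no H
  4 × O: no H
  3 × C: 3 H each → 9
  3 × C: 2 H each → 6
  2 × O: 1 H each → 2
  2 × O (charge -1): no H
  1 × C: 1 H
  Total hydrogens = 18.
Net charge -2.
Molecular formula: [C13H18O8]2-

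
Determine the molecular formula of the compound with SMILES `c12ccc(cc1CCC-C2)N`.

Heavy atoms from the SMILES: 10 C, 1 N.
Implicit hydrogens by atom environment:
  4 × C: 2 H each → 8
  3 × C (aromatic): 1 H each → 3
  3 × C (aromatic): no H
  1 × N: 2 H
  Total hydrogens = 13.
Molecular formula: C10H13N

C10H13N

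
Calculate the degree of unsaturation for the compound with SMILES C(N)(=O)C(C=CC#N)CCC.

Molecular formula from the SMILES: C8H12N2O.
DoU = (2C + 2 + N − H − X)/2 = (2·8 + 2 + 2 − 12 − 0)/2 = 8/2 = 4.
(Structurally: 0 ring(s) + 4 π bond(s) = 4.)

4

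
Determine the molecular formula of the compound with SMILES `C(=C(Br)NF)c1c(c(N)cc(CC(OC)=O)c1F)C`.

C12H13BrF2N2O2

Heavy atoms from the SMILES: 1 Br, 12 C, 2 F, 2 N, 2 O.
Implicit hydrogens by atom environment:
  5 × C (aromatic): no H
  2 × C: 3 H each → 6
  2 × C: no H
  2 × F: no H
  2 × O: no H
  1 × Br: no H
  1 × C: 2 H
  1 × C (aromatic): 1 H
  1 × C: 1 H
  1 × N: 2 H
  1 × N: 1 H
  Total hydrogens = 13.
Molecular formula: C12H13BrF2N2O2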